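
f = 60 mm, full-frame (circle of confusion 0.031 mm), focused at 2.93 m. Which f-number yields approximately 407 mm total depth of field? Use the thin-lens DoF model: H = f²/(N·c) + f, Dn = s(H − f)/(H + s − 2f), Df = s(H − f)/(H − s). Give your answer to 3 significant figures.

Write h = H − f = f²/(N·c). The thin-lens limits are Dn = s·h/(h + (s−f)) and Df = s·h/(h − (s−f)), so DoF = Df − Dn = 2·s·(s−f)·h / (h² − (s−f)²).
That is a quadratic in h: DoF·h² − 2·s·(s−f)·h − DoF·(s−f)² = 0 ⇒ h = (s−f)·(s + √(s² + DoF²)) / DoF = 2870 × (2930 + √(2930² + 407²)) / 407 = 2870 × (2930 + 2958.13) / 407 ≈ 41521 mm.
Then N = f²/(c·h) = 60² / (0.031 × 41521) = 3600 / 1287.1 ≈ 2.80.

f/2.80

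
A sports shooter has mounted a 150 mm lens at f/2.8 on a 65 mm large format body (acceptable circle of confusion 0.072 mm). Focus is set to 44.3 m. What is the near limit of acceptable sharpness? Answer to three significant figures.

31.7 m

Hyperfocal distance H = f²/(N·c) + f = 150²/(2.8 × 0.072) + 150 = 22500/0.2016 + 150 ≈ 111757.1 mm ≈ 111.8 m.
Near limit Dn = s·(H − f)/(H + s − 2f) = 44300 × (111757.1 − 150) / (111757.1 + 44300 − 2 × 150) = 44300 × 111607.1 / 155757.1 ≈ 31743 mm ≈ 31.7 m.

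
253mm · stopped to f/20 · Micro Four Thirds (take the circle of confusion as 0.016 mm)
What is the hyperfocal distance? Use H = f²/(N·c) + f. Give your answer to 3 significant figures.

Hyperfocal distance H = f²/(N·c) + f = 253²/(20 × 0.016) + 253 = 64009/0.32 + 253 ≈ 200281.1 mm ≈ 200 m.

200 m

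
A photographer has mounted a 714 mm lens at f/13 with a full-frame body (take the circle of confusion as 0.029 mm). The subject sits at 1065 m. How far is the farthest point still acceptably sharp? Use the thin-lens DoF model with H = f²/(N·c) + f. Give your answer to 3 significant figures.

5000 m

Hyperfocal distance H = f²/(N·c) + f = 714²/(13 × 0.029) + 714 = 509796/0.377 + 714 ≈ 1352958.0 mm ≈ 1353 m.
Far limit Df = s·(H − f)/(H − s) = 1065000 × (1352958.0 − 714) / (1352958.0 − 1065000) = 1065000 × 1352244.0 / 287958.0 ≈ 5001215 mm ≈ 5000 m.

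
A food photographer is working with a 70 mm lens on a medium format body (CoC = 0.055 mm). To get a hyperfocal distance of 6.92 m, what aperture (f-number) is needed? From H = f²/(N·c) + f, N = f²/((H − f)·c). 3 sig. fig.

Rearrange H = f²/(N·c) + f for N: N = f² / ((H − f)·c).
N = 70² / ((6920 − 70) × 0.055) = 4900 / 376.8 ≈ 13.

f/13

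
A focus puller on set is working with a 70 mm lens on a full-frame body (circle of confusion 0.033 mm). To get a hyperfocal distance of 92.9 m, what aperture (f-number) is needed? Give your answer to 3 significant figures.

Rearrange H = f²/(N·c) + f for N: N = f² / ((H − f)·c).
N = 70² / ((92900 − 70) × 0.033) = 4900 / 3063 ≈ 1.60.

f/1.60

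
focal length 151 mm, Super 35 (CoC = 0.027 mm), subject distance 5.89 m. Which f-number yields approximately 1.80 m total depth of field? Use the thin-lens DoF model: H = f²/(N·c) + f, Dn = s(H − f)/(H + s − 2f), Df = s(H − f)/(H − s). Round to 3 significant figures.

Write h = H − f = f²/(N·c). The thin-lens limits are Dn = s·h/(h + (s−f)) and Df = s·h/(h − (s−f)), so DoF = Df − Dn = 2·s·(s−f)·h / (h² − (s−f)²).
That is a quadratic in h: DoF·h² − 2·s·(s−f)·h − DoF·(s−f)² = 0 ⇒ h = (s−f)·(s + √(s² + DoF²)) / DoF = 5739 × (5890 + √(5890² + 1800²)) / 1800 = 5739 × (5890 + 6158.90) / 1800 ≈ 38416 mm.
Then N = f²/(c·h) = 151² / (0.027 × 38416) = 22801 / 1037.2 ≈ 22.

f/22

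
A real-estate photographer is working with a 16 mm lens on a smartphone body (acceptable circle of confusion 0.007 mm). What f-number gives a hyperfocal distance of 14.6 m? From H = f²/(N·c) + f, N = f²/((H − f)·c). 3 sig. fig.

Rearrange H = f²/(N·c) + f for N: N = f² / ((H − f)·c).
N = 16² / ((14600 − 16) × 0.007) = 256 / 102.1 ≈ 2.51.

f/2.51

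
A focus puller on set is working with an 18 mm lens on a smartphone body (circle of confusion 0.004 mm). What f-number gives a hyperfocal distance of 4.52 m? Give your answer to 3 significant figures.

Rearrange H = f²/(N·c) + f for N: N = f² / ((H − f)·c).
N = 18² / ((4520 − 18) × 0.004) = 324 / 18.01 ≈ 18.

f/18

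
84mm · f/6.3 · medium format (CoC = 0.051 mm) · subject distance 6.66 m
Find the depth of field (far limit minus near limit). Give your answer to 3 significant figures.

Hyperfocal distance H = f²/(N·c) + f = 84²/(6.3 × 0.051) + 84 = 7056/0.3213 + 84 ≈ 22044.8 mm ≈ 22.04 m.
Near limit Dn = s·(H − f)/(H + s − 2f) = 6660 × (22044.8 − 84) / (22044.8 + 6660 − 2 × 84) = 6660 × 21960.8 / 28536.8 ≈ 5125.3 mm.
Far limit Df = s·(H − f)/(H − s) = 6660 × (22044.8 − 84) / (22044.8 − 6660) = 6660 × 21960.8 / 15384.8 ≈ 9506.7 mm.
Depth of field = Df − Dn = 9506.7 − 5125.3 ≈ 4381.4 mm ≈ 4.38 m.

4.38 m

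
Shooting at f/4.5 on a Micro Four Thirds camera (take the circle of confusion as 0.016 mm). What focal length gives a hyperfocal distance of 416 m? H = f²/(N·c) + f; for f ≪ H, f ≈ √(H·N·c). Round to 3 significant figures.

173 mm

From H = f²/(N·c) + f, with f ≪ H: f ≈ √(H·N·c) = √(416000 × 4.5 × 0.016) = √29952 ≈ 173.1 mm.
The +f correction barely moves this — solving exactly, f² + N·c·f − N·c·H = 0 ⇒ f = (−N·c + √((N·c)² + 4·N·c·H))/2 = (−0.072 + √119808)/2 ≈ 173.03 mm, so f ≈ 173 mm.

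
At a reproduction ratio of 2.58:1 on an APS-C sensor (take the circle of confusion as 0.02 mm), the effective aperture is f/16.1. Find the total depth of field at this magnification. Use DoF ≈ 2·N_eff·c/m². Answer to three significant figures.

0.0967 mm

At magnification m, DoF ≈ 2·N_eff·c/m² = 2 × 16.1 × 0.02 / 2.58² = 0.644 / 6.656 ≈ 0.0967 mm.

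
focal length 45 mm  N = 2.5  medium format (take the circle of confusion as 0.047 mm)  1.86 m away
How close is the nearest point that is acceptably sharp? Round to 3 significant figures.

1.68 m

Hyperfocal distance H = f²/(N·c) + f = 45²/(2.5 × 0.047) + 45 = 2025/0.1175 + 45 ≈ 17279.0 mm ≈ 17.28 m.
Near limit Dn = s·(H − f)/(H + s − 2f) = 1860 × (17279.0 − 45) / (17279.0 + 1860 − 2 × 45) = 1860 × 17234.0 / 19049.0 ≈ 1682.8 mm ≈ 1.68 m.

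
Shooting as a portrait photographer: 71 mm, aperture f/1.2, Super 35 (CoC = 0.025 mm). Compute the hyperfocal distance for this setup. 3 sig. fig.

Hyperfocal distance H = f²/(N·c) + f = 71²/(1.2 × 0.025) + 71 = 5041/0.03 + 71 ≈ 168104.3 mm ≈ 168 m.

168 m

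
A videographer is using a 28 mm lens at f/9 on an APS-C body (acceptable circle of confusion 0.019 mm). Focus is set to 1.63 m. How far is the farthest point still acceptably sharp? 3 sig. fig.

2.51 m

Hyperfocal distance H = f²/(N·c) + f = 28²/(9 × 0.019) + 28 = 784/0.171 + 28 ≈ 4612.8 mm ≈ 4.613 m.
Far limit Df = s·(H − f)/(H − s) = 1630 × (4612.8 − 28) / (4612.8 − 1630) = 1630 × 4584.8 / 2982.8 ≈ 2505.4 mm ≈ 2.51 m.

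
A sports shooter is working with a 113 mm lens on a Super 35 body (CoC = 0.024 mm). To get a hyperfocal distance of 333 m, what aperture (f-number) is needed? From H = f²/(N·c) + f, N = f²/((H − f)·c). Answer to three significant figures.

Rearrange H = f²/(N·c) + f for N: N = f² / ((H − f)·c).
N = 113² / ((333000 − 113) × 0.024) = 12769 / 7989 ≈ 1.60.

f/1.60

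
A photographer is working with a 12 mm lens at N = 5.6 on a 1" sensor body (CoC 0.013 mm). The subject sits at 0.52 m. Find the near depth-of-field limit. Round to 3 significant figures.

414 mm

Hyperfocal distance H = f²/(N·c) + f = 12²/(5.6 × 0.013) + 12 = 144/0.0728 + 12 ≈ 1990.0 mm ≈ 1.990 m.
Near limit Dn = s·(H − f)/(H + s − 2f) = 520 × (1990.0 − 12) / (1990.0 + 520 − 2 × 12) = 520 × 1978.0 / 2486.0 ≈ 413.74 mm.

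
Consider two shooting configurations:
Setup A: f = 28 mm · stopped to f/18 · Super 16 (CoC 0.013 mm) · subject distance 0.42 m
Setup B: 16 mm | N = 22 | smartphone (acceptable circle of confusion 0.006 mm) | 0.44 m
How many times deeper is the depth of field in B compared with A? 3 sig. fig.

2.03

Setup A: H = 28²/(18×0.013) + 28 ≈ 3378.4 mm; DoF = Df − Dn = 475.651 − 376.007 ≈ 99.644 mm.
Setup B: H = 16²/(22×0.006) + 16 ≈ 1955.4 mm; DoF = Df − Dn = 563.11 − 361.06 ≈ 202.05 mm.
Ratio = 202.05 / 99.644 ≈ 2.03.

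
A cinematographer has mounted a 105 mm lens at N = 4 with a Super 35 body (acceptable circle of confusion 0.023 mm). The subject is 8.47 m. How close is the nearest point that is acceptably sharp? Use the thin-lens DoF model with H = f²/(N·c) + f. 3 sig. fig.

Hyperfocal distance H = f²/(N·c) + f = 105²/(4 × 0.023) + 105 = 11025/0.092 + 105 ≈ 119942.0 mm ≈ 119.9 m.
Near limit Dn = s·(H − f)/(H + s − 2f) = 8470 × (119942.0 − 105) / (119942.0 + 8470 − 2 × 105) = 8470 × 119837.0 / 128202.0 ≈ 7917.3 mm ≈ 7.92 m.

7.92 m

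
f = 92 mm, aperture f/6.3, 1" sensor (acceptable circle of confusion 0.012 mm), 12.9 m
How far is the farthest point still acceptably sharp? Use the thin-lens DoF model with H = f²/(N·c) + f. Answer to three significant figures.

Hyperfocal distance H = f²/(N·c) + f = 92²/(6.3 × 0.012) + 92 = 8464/0.0756 + 92 ≈ 112049.7 mm ≈ 112.0 m.
Far limit Df = s·(H − f)/(H − s) = 12900 × (112049.7 − 92) / (112049.7 − 12900) = 12900 × 111957.7 / 99149.7 ≈ 14566 mm ≈ 14.6 m.

14.6 m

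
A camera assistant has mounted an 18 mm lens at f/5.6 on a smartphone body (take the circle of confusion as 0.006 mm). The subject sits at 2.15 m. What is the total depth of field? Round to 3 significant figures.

1.00 m

Hyperfocal distance H = f²/(N·c) + f = 18²/(5.6 × 0.006) + 18 = 324/0.0336 + 18 ≈ 9660.9 mm ≈ 9.661 m.
Near limit Dn = s·(H − f)/(H + s − 2f) = 2150 × (9660.9 − 18) / (9660.9 + 2150 − 2 × 18) = 2150 × 9642.9 / 11774.9 ≈ 1760.71 mm.
Far limit Df = s·(H − f)/(H − s) = 2150 × (9660.9 − 18) / (9660.9 − 2150) = 2150 × 9642.9 / 7510.9 ≈ 2760.29 mm.
Depth of field = Df − Dn = 2760.29 − 1760.71 ≈ 999.58 mm ≈ 1.00 m.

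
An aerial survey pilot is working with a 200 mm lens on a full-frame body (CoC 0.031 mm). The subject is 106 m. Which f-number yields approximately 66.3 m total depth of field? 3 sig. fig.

f/3.50

Write h = H − f = f²/(N·c). The thin-lens limits are Dn = s·h/(h + (s−f)) and Df = s·h/(h − (s−f)), so DoF = Df − Dn = 2·s·(s−f)·h / (h² − (s−f)²).
That is a quadratic in h: DoF·h² − 2·s·(s−f)·h − DoF·(s−f)² = 0 ⇒ h = (s−f)·(s + √(s² + DoF²)) / DoF = 105800 × (106000 + √(106000² + 66300²)) / 66300 = 105800 × (106000 + 125027) / 66300 ≈ 368667 mm.
Then N = f²/(c·h) = 200² / (0.031 × 368667) = 40000 / 11429 ≈ 3.50.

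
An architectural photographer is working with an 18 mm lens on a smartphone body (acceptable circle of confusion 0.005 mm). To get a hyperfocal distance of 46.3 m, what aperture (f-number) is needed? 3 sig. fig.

Rearrange H = f²/(N·c) + f for N: N = f² / ((H − f)·c).
N = 18² / ((46300 − 18) × 0.005) = 324 / 231.4 ≈ 1.40.

f/1.40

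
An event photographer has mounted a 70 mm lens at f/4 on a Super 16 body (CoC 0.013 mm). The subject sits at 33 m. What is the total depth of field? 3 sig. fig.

26.3 m

Hyperfocal distance H = f²/(N·c) + f = 70²/(4 × 0.013) + 70 = 4900/0.052 + 70 ≈ 94300.8 mm ≈ 94.30 m.
Near limit Dn = s·(H − f)/(H + s − 2f) = 33000 × (94300.8 − 70) / (94300.8 + 33000 − 2 × 70) = 33000 × 94230.8 / 127160.8 ≈ 24454 mm.
Far limit Df = s·(H − f)/(H − s) = 33000 × (94300.8 − 70) / (94300.8 − 33000) = 33000 × 94230.8 / 61300.8 ≈ 50727 mm.
Depth of field = Df − Dn = 50727 − 24454 ≈ 26273 mm ≈ 26.3 m.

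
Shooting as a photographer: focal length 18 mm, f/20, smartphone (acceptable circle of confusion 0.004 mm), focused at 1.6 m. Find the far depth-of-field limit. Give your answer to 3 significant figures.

2.63 m

Hyperfocal distance H = f²/(N·c) + f = 18²/(20 × 0.004) + 18 = 324/0.08 + 18 ≈ 4068.0 mm ≈ 4.068 m.
Far limit Df = s·(H − f)/(H − s) = 1600 × (4068.0 − 18) / (4068.0 − 1600) = 1600 × 4050.0 / 2468.0 ≈ 2625.6 mm ≈ 2.63 m.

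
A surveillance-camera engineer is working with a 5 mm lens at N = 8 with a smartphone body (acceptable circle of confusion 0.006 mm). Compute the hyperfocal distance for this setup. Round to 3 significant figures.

Hyperfocal distance H = f²/(N·c) + f = 5²/(8 × 0.006) + 5 = 25/0.048 + 5 ≈ 525.8 mm ≈ 0.526 m.

0.526 m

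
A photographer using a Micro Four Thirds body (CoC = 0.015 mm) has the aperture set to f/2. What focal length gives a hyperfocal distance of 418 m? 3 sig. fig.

112 mm

From H = f²/(N·c) + f, with f ≪ H: f ≈ √(H·N·c) = √(418000 × 2 × 0.015) = √12540 ≈ 112.0 mm.
The +f correction barely moves this — solving exactly, f² + N·c·f − N·c·H = 0 ⇒ f = (−N·c + √((N·c)² + 4·N·c·H))/2 = (−0.03 + √50160)/2 ≈ 111.97 mm, so f ≈ 112 mm.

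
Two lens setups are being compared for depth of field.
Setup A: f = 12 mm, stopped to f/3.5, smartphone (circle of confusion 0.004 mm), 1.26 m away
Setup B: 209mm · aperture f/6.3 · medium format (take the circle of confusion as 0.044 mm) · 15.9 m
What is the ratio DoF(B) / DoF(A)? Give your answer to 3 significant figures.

Setup A: H = 12²/(3.5×0.004) + 12 ≈ 10297.7 mm; DoF = Df − Dn = 1433.99 − 1123.66 ≈ 310.33 mm.
Setup B: H = 209²/(6.3×0.044) + 209 ≈ 157788.4 mm; DoF = Df − Dn = 17658.3 − 14460.1 ≈ 3198.2 mm.
Ratio = 3198.2 / 310.33 ≈ 10.3.

10.3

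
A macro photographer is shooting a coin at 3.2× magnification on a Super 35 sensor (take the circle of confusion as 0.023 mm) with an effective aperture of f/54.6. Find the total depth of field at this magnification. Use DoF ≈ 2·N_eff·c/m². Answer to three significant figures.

At magnification m, DoF ≈ 2·N_eff·c/m² = 2 × 54.6 × 0.023 / 3.2² = 2.512 / 10.24 ≈ 0.245 mm.

0.245 mm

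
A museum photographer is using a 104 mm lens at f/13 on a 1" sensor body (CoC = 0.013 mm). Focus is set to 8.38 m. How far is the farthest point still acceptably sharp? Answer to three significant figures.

Hyperfocal distance H = f²/(N·c) + f = 104²/(13 × 0.013) + 104 = 10816/0.169 + 104 ≈ 64104.0 mm ≈ 64.10 m.
Far limit Df = s·(H − f)/(H − s) = 8380 × (64104.0 − 104) / (64104.0 − 8380) = 8380 × 64000.0 / 55724.0 ≈ 9624.6 mm ≈ 9.62 m.

9.62 m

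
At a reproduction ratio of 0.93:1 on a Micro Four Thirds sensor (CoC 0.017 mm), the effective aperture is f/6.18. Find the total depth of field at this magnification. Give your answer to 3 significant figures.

0.243 mm

At magnification m, DoF ≈ 2·N_eff·c/m² = 2 × 6.18 × 0.017 / 0.93² = 0.2101 / 0.8649 ≈ 0.243 mm.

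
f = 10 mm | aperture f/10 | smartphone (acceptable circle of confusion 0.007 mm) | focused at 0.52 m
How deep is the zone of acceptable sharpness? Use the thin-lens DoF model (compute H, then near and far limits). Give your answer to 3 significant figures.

Hyperfocal distance H = f²/(N·c) + f = 10²/(10 × 0.007) + 10 = 100/0.07 + 10 ≈ 1438.6 mm ≈ 1.439 m.
Near limit Dn = s·(H − f)/(H + s − 2f) = 520 × (1438.6 − 10) / (1438.6 + 520 − 2 × 10) = 520 × 1428.6 / 1938.6 ≈ 383.20 mm.
Far limit Df = s·(H − f)/(H − s) = 520 × (1438.6 − 10) / (1438.6 − 520) = 520 × 1428.6 / 918.6 ≈ 808.71 mm.
Depth of field = Df − Dn = 808.71 − 383.20 ≈ 425.51 mm.

426 mm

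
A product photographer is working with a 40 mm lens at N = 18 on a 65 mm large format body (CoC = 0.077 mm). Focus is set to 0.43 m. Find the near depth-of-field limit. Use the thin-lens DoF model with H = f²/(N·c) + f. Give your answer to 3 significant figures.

Hyperfocal distance H = f²/(N·c) + f = 40²/(18 × 0.077) + 40 = 1600/1.386 + 40 ≈ 1194.4 mm ≈ 1.194 m.
Near limit Dn = s·(H − f)/(H + s − 2f) = 430 × (1194.4 − 40) / (1194.4 + 430 − 2 × 40) = 430 × 1154.4 / 1544.4 ≈ 321.41 mm.

321 mm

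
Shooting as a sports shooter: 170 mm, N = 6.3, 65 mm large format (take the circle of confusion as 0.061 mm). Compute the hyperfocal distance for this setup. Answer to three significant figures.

Hyperfocal distance H = f²/(N·c) + f = 170²/(6.3 × 0.061) + 170 = 28900/0.3843 + 170 ≈ 75371.7 mm ≈ 75.4 m.

75.4 m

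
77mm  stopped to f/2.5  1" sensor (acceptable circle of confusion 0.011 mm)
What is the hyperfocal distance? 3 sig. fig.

216 m

Hyperfocal distance H = f²/(N·c) + f = 77²/(2.5 × 0.011) + 77 = 5929/0.0275 + 77 ≈ 215677.0 mm ≈ 216 m.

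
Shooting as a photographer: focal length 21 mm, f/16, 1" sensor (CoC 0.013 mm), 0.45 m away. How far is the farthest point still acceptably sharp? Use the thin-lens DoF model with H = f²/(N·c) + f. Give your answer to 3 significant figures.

0.564 m

Hyperfocal distance H = f²/(N·c) + f = 21²/(16 × 0.013) + 21 = 441/0.208 + 21 ≈ 2141.2 mm ≈ 2.141 m.
Far limit Df = s·(H − f)/(H − s) = 450 × (2141.2 − 21) / (2141.2 − 450) = 450 × 2120.2 / 1691.2 ≈ 564.15 mm ≈ 0.564 m.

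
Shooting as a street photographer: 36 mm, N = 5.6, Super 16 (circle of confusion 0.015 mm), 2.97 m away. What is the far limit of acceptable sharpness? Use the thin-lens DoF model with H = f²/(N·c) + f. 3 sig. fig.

Hyperfocal distance H = f²/(N·c) + f = 36²/(5.6 × 0.015) + 36 = 1296/0.084 + 36 ≈ 15464.6 mm ≈ 15.46 m.
Far limit Df = s·(H − f)/(H − s) = 2970 × (15464.6 − 36) / (15464.6 − 2970) = 2970 × 15428.6 / 12494.6 ≈ 3667.4 mm ≈ 3.67 m.

3.67 m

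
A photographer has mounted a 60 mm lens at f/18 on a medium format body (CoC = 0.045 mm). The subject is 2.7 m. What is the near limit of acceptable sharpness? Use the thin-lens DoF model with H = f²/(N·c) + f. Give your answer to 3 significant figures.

1.69 m

Hyperfocal distance H = f²/(N·c) + f = 60²/(18 × 0.045) + 60 = 3600/0.81 + 60 ≈ 4504.4 mm ≈ 4.504 m.
Near limit Dn = s·(H − f)/(H + s − 2f) = 2700 × (4504.4 − 60) / (4504.4 + 2700 − 2 × 60) = 2700 × 4444.4 / 7084.4 ≈ 1693.9 mm ≈ 1.69 m.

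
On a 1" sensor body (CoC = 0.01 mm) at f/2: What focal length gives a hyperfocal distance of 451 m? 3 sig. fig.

95.0 mm

From H = f²/(N·c) + f, with f ≪ H: f ≈ √(H·N·c) = √(451000 × 2 × 0.01) = √9020.0 ≈ 94.97 mm.
The +f correction barely moves this — solving exactly, f² + N·c·f − N·c·H = 0 ⇒ f = (−N·c + √((N·c)² + 4·N·c·H))/2 = (−0.02 + √36080)/2 ≈ 94.964 mm, so f ≈ 95.0 mm.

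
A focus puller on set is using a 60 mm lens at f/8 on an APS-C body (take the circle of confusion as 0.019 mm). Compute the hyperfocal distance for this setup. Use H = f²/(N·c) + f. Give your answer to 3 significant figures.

23.7 m

Hyperfocal distance H = f²/(N·c) + f = 60²/(8 × 0.019) + 60 = 3600/0.152 + 60 ≈ 23744.2 mm ≈ 23.7 m.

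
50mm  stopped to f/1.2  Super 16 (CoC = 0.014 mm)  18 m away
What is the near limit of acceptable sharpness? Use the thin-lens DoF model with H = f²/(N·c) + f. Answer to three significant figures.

Hyperfocal distance H = f²/(N·c) + f = 50²/(1.2 × 0.014) + 50 = 2500/0.0168 + 50 ≈ 148859.5 mm ≈ 148.9 m.
Near limit Dn = s·(H − f)/(H + s − 2f) = 18000 × (148859.5 − 50) / (148859.5 + 18000 − 2 × 50) = 18000 × 148809.5 / 166759.5 ≈ 16062 mm ≈ 16.1 m.

16.1 m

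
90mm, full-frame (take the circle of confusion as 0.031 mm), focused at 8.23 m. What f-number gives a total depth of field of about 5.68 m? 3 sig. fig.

f/10

Write h = H − f = f²/(N·c). The thin-lens limits are Dn = s·h/(h + (s−f)) and Df = s·h/(h − (s−f)), so DoF = Df − Dn = 2·s·(s−f)·h / (h² − (s−f)²).
That is a quadratic in h: DoF·h² − 2·s·(s−f)·h − DoF·(s−f)² = 0 ⇒ h = (s−f)·(s + √(s² + DoF²)) / DoF = 8140 × (8230 + √(8230² + 5680²)) / 5680 = 8140 × (8230 + 9999.76) / 5680 ≈ 26125 mm.
Then N = f²/(c·h) = 90² / (0.031 × 26125) = 8100 / 809.88 ≈ 10.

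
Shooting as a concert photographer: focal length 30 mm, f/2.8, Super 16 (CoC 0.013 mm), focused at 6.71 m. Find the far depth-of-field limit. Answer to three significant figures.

Hyperfocal distance H = f²/(N·c) + f = 30²/(2.8 × 0.013) + 30 = 900/0.0364 + 30 ≈ 24755.3 mm ≈ 24.76 m.
Far limit Df = s·(H − f)/(H − s) = 6710 × (24755.3 − 30) / (24755.3 − 6710) = 6710 × 24725.3 / 18045.3 ≈ 9193.9 mm ≈ 9.19 m.

9.19 m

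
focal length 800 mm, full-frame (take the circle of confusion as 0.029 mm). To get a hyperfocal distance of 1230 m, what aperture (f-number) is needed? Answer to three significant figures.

Rearrange H = f²/(N·c) + f for N: N = f² / ((H − f)·c).
N = 800² / ((1230000 − 800) × 0.029) = 640000 / 35647 ≈ 18.

f/18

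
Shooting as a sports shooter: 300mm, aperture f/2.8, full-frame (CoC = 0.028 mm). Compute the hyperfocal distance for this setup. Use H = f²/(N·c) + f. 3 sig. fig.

1150 m

Hyperfocal distance H = f²/(N·c) + f = 300²/(2.8 × 0.028) + 300 = 90000/0.0784 + 300 ≈ 1148259.2 mm ≈ 1150 m.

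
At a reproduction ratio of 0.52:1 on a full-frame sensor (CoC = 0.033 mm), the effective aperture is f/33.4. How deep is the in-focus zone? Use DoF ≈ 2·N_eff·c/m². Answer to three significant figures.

8.15 mm

At magnification m, DoF ≈ 2·N_eff·c/m² = 2 × 33.4 × 0.033 / 0.52² = 2.204 / 0.2704 ≈ 8.15 mm.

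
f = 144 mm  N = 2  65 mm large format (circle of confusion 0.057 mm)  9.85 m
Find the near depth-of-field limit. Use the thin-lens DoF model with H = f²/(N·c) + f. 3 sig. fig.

Hyperfocal distance H = f²/(N·c) + f = 144²/(2 × 0.057) + 144 = 20736/0.114 + 144 ≈ 182038.7 mm ≈ 182.0 m.
Near limit Dn = s·(H − f)/(H + s − 2f) = 9850 × (182038.7 − 144) / (182038.7 + 9850 − 2 × 144) = 9850 × 181894.7 / 191600.7 ≈ 9351.0 mm ≈ 9.35 m.

9.35 m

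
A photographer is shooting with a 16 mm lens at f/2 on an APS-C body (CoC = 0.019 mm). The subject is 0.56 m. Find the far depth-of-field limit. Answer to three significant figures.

0.609 m

Hyperfocal distance H = f²/(N·c) + f = 16²/(2 × 0.019) + 16 = 256/0.038 + 16 ≈ 6752.8 mm ≈ 6.753 m.
Far limit Df = s·(H − f)/(H − s) = 560 × (6752.8 − 16) / (6752.8 − 560) = 560 × 6736.8 / 6192.8 ≈ 609.19 mm ≈ 0.609 m.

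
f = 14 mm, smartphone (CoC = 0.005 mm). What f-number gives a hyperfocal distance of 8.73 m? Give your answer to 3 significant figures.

f/4.50

Rearrange H = f²/(N·c) + f for N: N = f² / ((H − f)·c).
N = 14² / ((8730 − 14) × 0.005) = 196 / 43.58 ≈ 4.50.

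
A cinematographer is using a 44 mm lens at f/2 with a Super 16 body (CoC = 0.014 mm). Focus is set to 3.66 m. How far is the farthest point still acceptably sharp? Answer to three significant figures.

Hyperfocal distance H = f²/(N·c) + f = 44²/(2 × 0.014) + 44 = 1936/0.028 + 44 ≈ 69186.9 mm ≈ 69.19 m.
Far limit Df = s·(H − f)/(H − s) = 3660 × (69186.9 − 44) / (69186.9 − 3660) = 3660 × 69142.9 / 65526.9 ≈ 3862.0 mm ≈ 3.86 m.

3.86 m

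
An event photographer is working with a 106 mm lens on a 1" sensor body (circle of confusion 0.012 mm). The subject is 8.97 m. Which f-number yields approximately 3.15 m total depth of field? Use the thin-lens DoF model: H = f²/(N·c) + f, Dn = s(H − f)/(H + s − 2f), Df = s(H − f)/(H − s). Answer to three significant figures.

Write h = H − f = f²/(N·c). The thin-lens limits are Dn = s·h/(h + (s−f)) and Df = s·h/(h − (s−f)), so DoF = Df − Dn = 2·s·(s−f)·h / (h² − (s−f)²).
That is a quadratic in h: DoF·h² − 2·s·(s−f)·h − DoF·(s−f)² = 0 ⇒ h = (s−f)·(s + √(s² + DoF²)) / DoF = 8864 × (8970 + √(8970² + 3150²)) / 3150 = 8864 × (8970 + 9507.02) / 3150 ≈ 51994 mm.
Then N = f²/(c·h) = 106² / (0.012 × 51994) = 11236 / 623.92 ≈ 18.

f/18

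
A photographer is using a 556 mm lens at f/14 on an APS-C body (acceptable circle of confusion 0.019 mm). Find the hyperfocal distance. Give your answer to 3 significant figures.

1160 m

Hyperfocal distance H = f²/(N·c) + f = 556²/(14 × 0.019) + 556 = 309136/0.266 + 556 ≈ 1162721.4 mm ≈ 1160 m.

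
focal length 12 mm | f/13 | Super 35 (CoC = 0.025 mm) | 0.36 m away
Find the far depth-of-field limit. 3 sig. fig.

Hyperfocal distance H = f²/(N·c) + f = 12²/(13 × 0.025) + 12 = 144/0.325 + 12 ≈ 455.1 mm ≈ 0.455 m.
Far limit Df = s·(H − f)/(H − s) = 360 × (455.1 − 12) / (455.1 − 360) = 360 × 443.1 / 95.1 ≈ 1677.7 mm ≈ 1.68 m.

1.68 m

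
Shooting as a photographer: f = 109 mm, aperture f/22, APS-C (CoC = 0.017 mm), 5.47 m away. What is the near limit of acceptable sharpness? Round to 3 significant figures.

Hyperfocal distance H = f²/(N·c) + f = 109²/(22 × 0.017) + 109 = 11881/0.374 + 109 ≈ 31876.4 mm ≈ 31.88 m.
Near limit Dn = s·(H − f)/(H + s − 2f) = 5470 × (31876.4 − 109) / (31876.4 + 5470 − 2 × 109) = 5470 × 31767.4 / 37128.4 ≈ 4680.2 mm ≈ 4.68 m.

4.68 m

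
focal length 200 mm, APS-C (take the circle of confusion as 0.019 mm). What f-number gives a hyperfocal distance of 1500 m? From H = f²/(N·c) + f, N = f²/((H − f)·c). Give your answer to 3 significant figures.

f/1.40

Rearrange H = f²/(N·c) + f for N: N = f² / ((H − f)·c).
N = 200² / ((1500000 − 200) × 0.019) = 40000 / 28496 ≈ 1.40.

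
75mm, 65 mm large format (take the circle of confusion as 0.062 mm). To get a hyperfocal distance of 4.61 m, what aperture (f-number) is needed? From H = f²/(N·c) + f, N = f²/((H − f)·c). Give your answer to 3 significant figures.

Rearrange H = f²/(N·c) + f for N: N = f² / ((H − f)·c).
N = 75² / ((4610 − 75) × 0.062) = 5625 / 281.2 ≈ 20.

f/20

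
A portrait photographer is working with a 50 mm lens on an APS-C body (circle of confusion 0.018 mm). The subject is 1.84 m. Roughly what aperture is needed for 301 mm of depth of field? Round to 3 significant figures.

f/6.30

Write h = H − f = f²/(N·c). The thin-lens limits are Dn = s·h/(h + (s−f)) and Df = s·h/(h − (s−f)), so DoF = Df − Dn = 2·s·(s−f)·h / (h² − (s−f)²).
That is a quadratic in h: DoF·h² − 2·s·(s−f)·h − DoF·(s−f)² = 0 ⇒ h = (s−f)·(s + √(s² + DoF²)) / DoF = 1790 × (1840 + √(1840² + 301²)) / 301 = 1790 × (1840 + 1864.46) / 301 ≈ 22030 mm.
Then N = f²/(c·h) = 50² / (0.018 × 22030) = 2500 / 396.54 ≈ 6.30.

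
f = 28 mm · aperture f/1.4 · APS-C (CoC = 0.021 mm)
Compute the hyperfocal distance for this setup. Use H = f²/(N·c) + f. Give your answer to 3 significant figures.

Hyperfocal distance H = f²/(N·c) + f = 28²/(1.4 × 0.021) + 28 = 784/0.0294 + 28 ≈ 26694.7 mm ≈ 26.7 m.

26.7 m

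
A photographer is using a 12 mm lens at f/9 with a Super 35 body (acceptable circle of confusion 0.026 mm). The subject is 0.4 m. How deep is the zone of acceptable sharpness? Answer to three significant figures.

Hyperfocal distance H = f²/(N·c) + f = 12²/(9 × 0.026) + 12 = 144/0.234 + 12 ≈ 627.4 mm ≈ 0.627 m.
Near limit Dn = s·(H − f)/(H + s − 2f) = 400 × (627.4 − 12) / (627.4 + 400 − 2 × 12) = 400 × 615.4 / 1003.4 ≈ 245.32 mm.
Far limit Df = s·(H − f)/(H − s) = 400 × (627.4 − 12) / (627.4 − 400) = 400 × 615.4 / 227.4 ≈ 1082.54 mm.
Depth of field = Df − Dn = 1082.54 − 245.32 ≈ 837.22 mm ≈ 0.837 m.

0.837 m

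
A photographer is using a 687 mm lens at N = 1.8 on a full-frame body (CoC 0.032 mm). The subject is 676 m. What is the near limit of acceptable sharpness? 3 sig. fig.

625 m

Hyperfocal distance H = f²/(N·c) + f = 687²/(1.8 × 0.032) + 687 = 471969/0.0576 + 687 ≈ 8194593.2 mm ≈ 8195 m.
Near limit Dn = s·(H − f)/(H + s − 2f) = 676000 × (8194593.2 − 687) / (8194593.2 + 676000 − 2 × 687) = 676000 × 8193906.2 / 8869219.2 ≈ 624529 mm ≈ 625 m.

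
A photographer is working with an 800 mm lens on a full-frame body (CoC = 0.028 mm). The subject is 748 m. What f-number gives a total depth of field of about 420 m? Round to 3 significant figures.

f/8

Write h = H − f = f²/(N·c). The thin-lens limits are Dn = s·h/(h + (s−f)) and Df = s·h/(h − (s−f)), so DoF = Df − Dn = 2·s·(s−f)·h / (h² − (s−f)²).
That is a quadratic in h: DoF·h² − 2·s·(s−f)·h − DoF·(s−f)² = 0 ⇒ h = (s−f)·(s + √(s² + DoF²)) / DoF = 747200 × (748000 + √(748000² + 420000²)) / 420000 = 747200 × (748000 + 857848) / 420000 ≈ 2856881 mm.
Then N = f²/(c·h) = 800² / (0.028 × 2856881) = 640000 / 79993 ≈ 8.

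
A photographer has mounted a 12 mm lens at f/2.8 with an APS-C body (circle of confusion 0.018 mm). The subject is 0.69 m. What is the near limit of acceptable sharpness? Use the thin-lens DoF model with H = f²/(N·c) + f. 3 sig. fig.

Hyperfocal distance H = f²/(N·c) + f = 12²/(2.8 × 0.018) + 12 = 144/0.0504 + 12 ≈ 2869.1 mm ≈ 2.869 m.
Near limit Dn = s·(H − f)/(H + s − 2f) = 690 × (2869.1 − 12) / (2869.1 + 690 − 2 × 12) = 690 × 2857.1 / 3535.1 ≈ 557.67 mm ≈ 0.558 m.

0.558 m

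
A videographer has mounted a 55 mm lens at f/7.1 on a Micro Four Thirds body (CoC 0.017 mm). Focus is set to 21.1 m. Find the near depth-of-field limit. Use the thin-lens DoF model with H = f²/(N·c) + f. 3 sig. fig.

Hyperfocal distance H = f²/(N·c) + f = 55²/(7.1 × 0.017) + 55 = 3025/0.1207 + 55 ≈ 25117.1 mm ≈ 25.12 m.
Near limit Dn = s·(H − f)/(H + s − 2f) = 21100 × (25117.1 − 55) / (25117.1 + 21100 − 2 × 55) = 21100 × 25062.1 / 46107.1 ≈ 11469 mm ≈ 11.5 m.

11.5 m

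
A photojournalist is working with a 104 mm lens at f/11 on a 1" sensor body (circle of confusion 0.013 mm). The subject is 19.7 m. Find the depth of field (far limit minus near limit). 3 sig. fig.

10.9 m

Hyperfocal distance H = f²/(N·c) + f = 104²/(11 × 0.013) + 104 = 10816/0.143 + 104 ≈ 75740.4 mm ≈ 75.74 m.
Near limit Dn = s·(H − f)/(H + s − 2f) = 19700 × (75740.4 − 104) / (75740.4 + 19700 − 2 × 104) = 19700 × 75636.4 / 95232.4 ≈ 15646 mm.
Far limit Df = s·(H − f)/(H − s) = 19700 × (75740.4 − 104) / (75740.4 − 19700) = 19700 × 75636.4 / 56040.4 ≈ 26589 mm.
Depth of field = Df − Dn = 26589 − 15646 ≈ 10943 mm ≈ 10.9 m.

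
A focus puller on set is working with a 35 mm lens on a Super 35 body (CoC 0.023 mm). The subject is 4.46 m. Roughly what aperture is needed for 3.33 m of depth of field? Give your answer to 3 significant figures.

f/4

Write h = H − f = f²/(N·c). The thin-lens limits are Dn = s·h/(h + (s−f)) and Df = s·h/(h − (s−f)), so DoF = Df − Dn = 2·s·(s−f)·h / (h² − (s−f)²).
That is a quadratic in h: DoF·h² − 2·s·(s−f)·h − DoF·(s−f)² = 0 ⇒ h = (s−f)·(s + √(s² + DoF²)) / DoF = 4425 × (4460 + √(4460² + 3330²)) / 3330 = 4425 × (4460 + 5566.01) / 3330 ≈ 13323 mm.
Then N = f²/(c·h) = 35² / (0.023 × 13323) = 1225 / 306.43 ≈ 4.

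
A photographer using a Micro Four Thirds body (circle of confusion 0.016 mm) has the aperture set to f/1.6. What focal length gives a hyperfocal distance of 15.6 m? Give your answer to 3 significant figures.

From H = f²/(N·c) + f, with f ≪ H: f ≈ √(H·N·c) = √(15600 × 1.6 × 0.016) = √399.36 ≈ 19.98 mm.
The +f correction barely moves this — solving exactly, f² + N·c·f − N·c·H = 0 ⇒ f = (−N·c + √((N·c)² + 4·N·c·H))/2 = (−0.0256 + √1597.4)/2 ≈ 19.971 mm, so f ≈ 20.0 mm.

20.0 mm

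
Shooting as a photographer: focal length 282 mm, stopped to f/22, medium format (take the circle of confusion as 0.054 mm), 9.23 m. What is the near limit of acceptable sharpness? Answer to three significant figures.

Hyperfocal distance H = f²/(N·c) + f = 282²/(22 × 0.054) + 282 = 79524/1.188 + 282 ≈ 67221.4 mm ≈ 67.22 m.
Near limit Dn = s·(H − f)/(H + s − 2f) = 9230 × (67221.4 − 282) / (67221.4 + 9230 − 2 × 282) = 9230 × 66939.4 / 75887.4 ≈ 8141.7 mm ≈ 8.14 m.

8.14 m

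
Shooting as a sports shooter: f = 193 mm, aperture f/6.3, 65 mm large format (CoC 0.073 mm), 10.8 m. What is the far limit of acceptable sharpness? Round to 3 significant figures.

Hyperfocal distance H = f²/(N·c) + f = 193²/(6.3 × 0.073) + 193 = 37249/0.4599 + 193 ≈ 81186.7 mm ≈ 81.19 m.
Far limit Df = s·(H − f)/(H − s) = 10800 × (81186.7 − 193) / (81186.7 − 10800) = 10800 × 80993.7 / 70386.7 ≈ 12428 mm ≈ 12.4 m.

12.4 m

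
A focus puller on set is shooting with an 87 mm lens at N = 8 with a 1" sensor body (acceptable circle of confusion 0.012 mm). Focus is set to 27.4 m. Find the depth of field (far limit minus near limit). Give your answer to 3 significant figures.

21.6 m

Hyperfocal distance H = f²/(N·c) + f = 87²/(8 × 0.012) + 87 = 7569/0.096 + 87 ≈ 78930.8 mm ≈ 78.93 m.
Near limit Dn = s·(H − f)/(H + s − 2f) = 27400 × (78930.8 − 87) / (78930.8 + 27400 − 2 × 87) = 27400 × 78843.8 / 106156.8 ≈ 20350 mm.
Far limit Df = s·(H − f)/(H − s) = 27400 × (78930.8 − 87) / (78930.8 − 27400) = 27400 × 78843.8 / 51530.8 ≈ 41923 mm.
Depth of field = Df − Dn = 41923 − 20350 ≈ 21573 mm ≈ 21.6 m.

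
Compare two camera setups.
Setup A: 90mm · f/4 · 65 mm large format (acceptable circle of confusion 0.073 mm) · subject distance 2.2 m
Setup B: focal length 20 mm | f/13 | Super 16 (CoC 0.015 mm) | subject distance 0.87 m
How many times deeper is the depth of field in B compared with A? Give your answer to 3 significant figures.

2.59

Setup A: H = 90²/(4×0.073) + 90 ≈ 27829.7 mm; DoF = Df − Dn = 2381.12 − 2044.49 ≈ 336.63 mm.
Setup B: H = 20²/(13×0.015) + 20 ≈ 2071.3 mm; DoF = Df − Dn = 1485.59 − 615.11 ≈ 870.48 mm.
Ratio = 870.48 / 336.63 ≈ 2.59.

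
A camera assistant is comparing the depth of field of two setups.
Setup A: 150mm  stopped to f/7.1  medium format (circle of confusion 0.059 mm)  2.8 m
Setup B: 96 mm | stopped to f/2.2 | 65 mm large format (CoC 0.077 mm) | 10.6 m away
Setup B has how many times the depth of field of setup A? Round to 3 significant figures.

Setup A: H = 150²/(7.1×0.059) + 150 ≈ 53862.1 mm; DoF = Df − Dn = 2945.31 − 2668.35 ≈ 276.96 mm.
Setup B: H = 96²/(2.2×0.077) + 96 ≈ 54499.8 mm; DoF = Df − Dn = 13136.3 − 8884.6 ≈ 4251.7 mm.
Ratio = 4251.7 / 276.96 ≈ 15.4.

15.4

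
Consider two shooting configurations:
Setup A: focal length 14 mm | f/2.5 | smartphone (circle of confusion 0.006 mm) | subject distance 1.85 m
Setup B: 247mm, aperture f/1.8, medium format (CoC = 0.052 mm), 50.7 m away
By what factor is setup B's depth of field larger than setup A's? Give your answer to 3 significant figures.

14.9

Setup A: H = 14²/(2.5×0.006) + 14 ≈ 13080.7 mm; DoF = Df − Dn = 2152.44 − 1622.08 ≈ 530.36 mm.
Setup B: H = 247²/(1.8×0.052) + 247 ≈ 652052.6 mm; DoF = Df − Dn = 54953.7 − 47057.5 ≈ 7896.2 mm.
Ratio = 7896.2 / 530.36 ≈ 14.9.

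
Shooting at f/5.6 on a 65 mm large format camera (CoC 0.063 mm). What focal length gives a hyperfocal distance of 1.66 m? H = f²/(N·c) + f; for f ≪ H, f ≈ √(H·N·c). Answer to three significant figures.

From H = f²/(N·c) + f, with f ≪ H: f ≈ √(H·N·c) = √(1660 × 5.6 × 0.063) = √585.65 ≈ 24.20 mm.
Exact: f² + N·c·f − N·c·H = 0 ⇒ f = (−N·c + √((N·c)² + 4·N·c·H))/2 = (−0.3528 + √2342.7)/2 ≈ 24.024 mm ≈ 24.0 mm.

24.0 mm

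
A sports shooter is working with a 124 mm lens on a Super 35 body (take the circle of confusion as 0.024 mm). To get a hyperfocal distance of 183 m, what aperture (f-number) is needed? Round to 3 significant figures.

f/3.50

Rearrange H = f²/(N·c) + f for N: N = f² / ((H − f)·c).
N = 124² / ((183000 − 124) × 0.024) = 15376 / 4389 ≈ 3.50.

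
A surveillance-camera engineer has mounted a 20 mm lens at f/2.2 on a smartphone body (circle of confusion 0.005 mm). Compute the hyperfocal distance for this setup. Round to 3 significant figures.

36.4 m

Hyperfocal distance H = f²/(N·c) + f = 20²/(2.2 × 0.005) + 20 = 400/0.011 + 20 ≈ 36383.6 mm ≈ 36.4 m.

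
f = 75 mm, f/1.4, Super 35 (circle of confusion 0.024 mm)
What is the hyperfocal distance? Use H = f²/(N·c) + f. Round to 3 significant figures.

Hyperfocal distance H = f²/(N·c) + f = 75²/(1.4 × 0.024) + 75 = 5625/0.0336 + 75 ≈ 167485.7 mm ≈ 167 m.

167 m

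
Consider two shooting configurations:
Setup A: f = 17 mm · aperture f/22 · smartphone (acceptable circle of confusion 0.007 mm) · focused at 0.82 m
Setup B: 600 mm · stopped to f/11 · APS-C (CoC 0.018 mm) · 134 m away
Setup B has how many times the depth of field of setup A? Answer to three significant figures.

Setup A: H = 17²/(22×0.007) + 17 ≈ 1893.6 mm; DoF = Df − Dn = 1433.31 − 574.27 ≈ 859.04 mm.
Setup B: H = 600²/(11×0.018) + 600 ≈ 1818781.8 mm; DoF = Df − Dn = 144610 − 124840 ≈ 19770 mm.
Ratio = 19770 / 859.04 ≈ 23.0.

23.0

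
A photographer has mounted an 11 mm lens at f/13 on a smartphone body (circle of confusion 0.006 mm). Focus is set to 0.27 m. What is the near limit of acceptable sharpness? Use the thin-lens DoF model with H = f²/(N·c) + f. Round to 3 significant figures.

Hyperfocal distance H = f²/(N·c) + f = 11²/(13 × 0.006) + 11 = 121/0.078 + 11 ≈ 1562.3 mm ≈ 1.562 m.
Near limit Dn = s·(H − f)/(H + s − 2f) = 270 × (1562.3 − 11) / (1562.3 + 270 − 2 × 11) = 270 × 1551.3 / 1810.3 ≈ 231.37 mm.

231 mm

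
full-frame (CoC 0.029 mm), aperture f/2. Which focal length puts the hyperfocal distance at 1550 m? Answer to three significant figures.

From H = f²/(N·c) + f, with f ≪ H: f ≈ √(H·N·c) = √(1550000 × 2 × 0.029) = √89900 ≈ 299.8 mm.
The +f correction barely moves this — solving exactly, f² + N·c·f − N·c·H = 0 ⇒ f = (−N·c + √((N·c)² + 4·N·c·H))/2 = (−0.058 + √359600)/2 ≈ 299.80 mm, so f ≈ 300 mm.

300 mm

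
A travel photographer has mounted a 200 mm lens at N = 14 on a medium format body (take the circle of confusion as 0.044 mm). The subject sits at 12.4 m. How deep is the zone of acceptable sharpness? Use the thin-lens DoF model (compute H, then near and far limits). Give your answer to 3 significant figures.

Hyperfocal distance H = f²/(N·c) + f = 200²/(14 × 0.044) + 200 = 40000/0.616 + 200 ≈ 65135.1 mm ≈ 65.14 m.
Near limit Dn = s·(H − f)/(H + s − 2f) = 12400 × (65135.1 − 200) / (65135.1 + 12400 − 2 × 200) = 12400 × 64935.1 / 77135.1 ≈ 10438.8 mm.
Far limit Df = s·(H − f)/(H − s) = 12400 × (65135.1 − 200) / (65135.1 − 12400) = 12400 × 64935.1 / 52735.1 ≈ 15268.7 mm.
Depth of field = Df − Dn = 15268.7 − 10438.8 ≈ 4829.9 mm ≈ 4.83 m.

4.83 m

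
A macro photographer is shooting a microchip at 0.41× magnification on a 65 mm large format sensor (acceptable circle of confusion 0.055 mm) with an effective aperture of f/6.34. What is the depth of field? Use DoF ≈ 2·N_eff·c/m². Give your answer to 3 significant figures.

At magnification m, DoF ≈ 2·N_eff·c/m² = 2 × 6.34 × 0.055 / 0.41² = 0.6974 / 0.1681 ≈ 4.15 mm.

4.15 mm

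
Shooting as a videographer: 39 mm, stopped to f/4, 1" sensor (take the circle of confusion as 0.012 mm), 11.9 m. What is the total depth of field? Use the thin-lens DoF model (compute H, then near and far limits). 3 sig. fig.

10.4 m

Hyperfocal distance H = f²/(N·c) + f = 39²/(4 × 0.012) + 39 = 1521/0.048 + 39 ≈ 31726.5 mm ≈ 31.73 m.
Near limit Dn = s·(H − f)/(H + s − 2f) = 11900 × (31726.5 − 39) / (31726.5 + 11900 − 2 × 39) = 11900 × 31687.5 / 43548.5 ≈ 8659 mm.
Far limit Df = s·(H − f)/(H − s) = 11900 × (31726.5 − 39) / (31726.5 − 11900) = 11900 × 31687.5 / 19826.5 ≈ 19019 mm.
Depth of field = Df − Dn = 19019 − 8659 ≈ 10360 mm ≈ 10.4 m.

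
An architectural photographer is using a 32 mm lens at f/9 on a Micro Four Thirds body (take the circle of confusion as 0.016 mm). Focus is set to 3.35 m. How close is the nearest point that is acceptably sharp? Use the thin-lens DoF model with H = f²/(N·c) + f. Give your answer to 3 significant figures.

Hyperfocal distance H = f²/(N·c) + f = 32²/(9 × 0.016) + 32 = 1024/0.144 + 32 ≈ 7143.1 mm ≈ 7.143 m.
Near limit Dn = s·(H − f)/(H + s − 2f) = 3350 × (7143.1 − 32) / (7143.1 + 3350 − 2 × 32) = 3350 × 7111.1 / 10429.1 ≈ 2284.2 mm ≈ 2.28 m.

2.28 m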